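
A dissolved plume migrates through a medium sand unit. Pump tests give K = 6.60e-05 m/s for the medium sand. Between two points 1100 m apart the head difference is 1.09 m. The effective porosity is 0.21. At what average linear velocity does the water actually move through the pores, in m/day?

0.0269

Convert K: 6.60e-05 m/s × 86400 = 5.702 m/day.
Hydraulic gradient i = Δh / L = 1.09 / 1100 = 0.0009909.
Darcy flux q = K · i = 5.702 × 0.0009909 = 0.005651 m/day.
Seepage velocity v = q / n_e = 0.005651 / 0.21 = 0.02691 m/day.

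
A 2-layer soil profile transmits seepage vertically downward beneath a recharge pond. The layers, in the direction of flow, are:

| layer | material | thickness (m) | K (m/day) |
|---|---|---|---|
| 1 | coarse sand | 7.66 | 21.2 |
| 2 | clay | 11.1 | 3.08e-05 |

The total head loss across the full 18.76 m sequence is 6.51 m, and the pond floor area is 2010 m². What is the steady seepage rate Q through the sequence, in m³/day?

Flow is perpendicular to layering, so the layers act in series and the equivalent K is the thickness-weighted harmonic mean.
Total thickness L = 7.66 + 11.1 = 18.76 m.
Σ(b_i/K_i) = 7.66/21.2 + 11.1/3.08e-05 = 3.604e+05 d.
K_eq = L / Σ(b_i/K_i) = 18.76 / 3.604e+05 = 5.205e-05 m/day.
Q = K_eq · A · (Δh/L) = 5.205e-05 × 2010 × (6.51/18.76) = 0.03631 m³/day.

0.0363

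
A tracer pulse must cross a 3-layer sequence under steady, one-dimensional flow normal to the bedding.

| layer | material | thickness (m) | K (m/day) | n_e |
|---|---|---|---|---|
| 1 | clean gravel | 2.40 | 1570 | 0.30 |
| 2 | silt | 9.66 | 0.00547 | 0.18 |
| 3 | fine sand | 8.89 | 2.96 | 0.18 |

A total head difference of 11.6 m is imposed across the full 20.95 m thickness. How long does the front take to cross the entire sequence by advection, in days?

619

With flow normal to the layers, continuity requires the same specific discharge q through every layer.
Σ(b_i/K_i) = 2.40/1570 + 9.66/0.00547 + 8.89/2.96 = 1769 d.
q = Δh / Σ(b_i/K_i) = 11.6 / 1769 = 0.006557 m/day.
In each layer the seepage velocity is v_i = q/n_i, so the layer transit time is t_i = b_i·n_i / q:
  layer 1 (clean gravel): t_1 = 2.40 × 0.30 / 0.006557 = 109.8 d
  layer 2 (silt): t_2 = 9.66 × 0.18 / 0.006557 = 265.2 d
  layer 3 (fine sand): t_3 = 8.89 × 0.18 / 0.006557 = 244.0 d
Total t = Σ t_i = 619.0 days.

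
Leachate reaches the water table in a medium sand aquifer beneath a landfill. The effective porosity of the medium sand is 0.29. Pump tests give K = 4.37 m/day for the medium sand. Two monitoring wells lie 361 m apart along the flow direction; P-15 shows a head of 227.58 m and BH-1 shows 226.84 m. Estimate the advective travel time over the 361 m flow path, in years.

32.0

Hydraulic gradient i = (227.58 − 226.84) / 361 = 0.74 / 361 = 0.002050.
Darcy flux q = K · i = 4.370 × 0.002050 = 0.008958 m/day.
Seepage velocity v = q / n_e = 0.008958 / 0.29 = 0.03089 m/day.
Travel time t = L / v = 361 / 0.03089 = 11687 days = 32.00 years.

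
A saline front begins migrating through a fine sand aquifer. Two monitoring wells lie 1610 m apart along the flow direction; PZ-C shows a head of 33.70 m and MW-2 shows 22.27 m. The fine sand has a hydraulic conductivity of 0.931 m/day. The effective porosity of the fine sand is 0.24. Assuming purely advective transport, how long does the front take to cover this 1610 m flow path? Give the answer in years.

Hydraulic gradient i = (33.70 − 22.27) / 1610 = 11.43 / 1610 = 0.007099.
Darcy flux q = K · i = 0.9310 × 0.007099 = 0.006610 m/day.
Seepage velocity v = q / n_e = 0.006610 / 0.24 = 0.02754 m/day.
Travel time t = L / v = 1610 / 0.02754 = 58461 days = 160.1 years.

160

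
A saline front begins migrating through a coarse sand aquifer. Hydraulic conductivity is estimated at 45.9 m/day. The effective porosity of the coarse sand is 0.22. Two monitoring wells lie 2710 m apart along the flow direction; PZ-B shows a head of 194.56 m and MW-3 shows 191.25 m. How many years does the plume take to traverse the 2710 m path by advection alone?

29.1

Hydraulic gradient i = (194.56 − 191.25) / 2710 = 3.31 / 2710 = 0.001221.
Darcy flux q = K · i = 45.90 × 0.001221 = 0.05606 m/day.
Seepage velocity v = q / n_e = 0.05606 / 0.22 = 0.2548 m/day.
Travel time t = L / v = 2710 / 0.2548 = 10635 days = 29.12 years.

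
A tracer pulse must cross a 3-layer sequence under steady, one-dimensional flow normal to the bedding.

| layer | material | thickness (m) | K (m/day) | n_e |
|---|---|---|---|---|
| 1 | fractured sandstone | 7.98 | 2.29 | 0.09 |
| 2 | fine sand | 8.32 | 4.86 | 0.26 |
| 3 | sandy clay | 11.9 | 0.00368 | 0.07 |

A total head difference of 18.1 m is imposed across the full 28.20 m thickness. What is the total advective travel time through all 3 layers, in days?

With flow normal to the layers, continuity requires the same specific discharge q through every layer.
Σ(b_i/K_i) = 7.98/2.29 + 8.32/4.86 + 11.9/0.00368 = 3239 d.
q = Δh / Σ(b_i/K_i) = 18.1 / 3239 = 0.005588 m/day.
In each layer the seepage velocity is v_i = q/n_i, so the layer transit time is t_i = b_i·n_i / q:
  layer 1 (fractured sandstone): t_1 = 7.98 × 0.09 / 0.005588 = 128.5 d
  layer 2 (fine sand): t_2 = 8.32 × 0.26 / 0.005588 = 387.1 d
  layer 3 (sandy clay): t_3 = 11.9 × 0.07 / 0.005588 = 149.1 d
Total t = Σ t_i = 664.7 days.

665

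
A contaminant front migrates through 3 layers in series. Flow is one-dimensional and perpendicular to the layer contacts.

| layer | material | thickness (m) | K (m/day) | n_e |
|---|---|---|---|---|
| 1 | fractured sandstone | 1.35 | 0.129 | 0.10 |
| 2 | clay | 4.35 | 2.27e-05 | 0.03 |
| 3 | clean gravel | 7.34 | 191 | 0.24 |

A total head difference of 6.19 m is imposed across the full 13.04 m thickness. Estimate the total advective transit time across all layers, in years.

172

With flow normal to the layers, continuity requires the same specific discharge q through every layer.
Σ(b_i/K_i) = 1.35/0.129 + 4.35/2.27e-05 + 7.34/191 = 1.916e+05 d.
q = Δh / Σ(b_i/K_i) = 6.19 / 1.916e+05 = 3.230e-05 m/day.
In each layer the seepage velocity is v_i = q/n_i, so the layer transit time is t_i = b_i·n_i / q:
  layer 1 (fractured sandstone): t_1 = 1.35 × 0.10 / 3.230e-05 = 4180 d
  layer 2 (clay): t_2 = 4.35 × 0.03 / 3.230e-05 = 4040 d
  layer 3 (clean gravel): t_3 = 7.34 × 0.24 / 3.230e-05 = 54539 d
Total t = Σ t_i = 62758 days = 171.8 years.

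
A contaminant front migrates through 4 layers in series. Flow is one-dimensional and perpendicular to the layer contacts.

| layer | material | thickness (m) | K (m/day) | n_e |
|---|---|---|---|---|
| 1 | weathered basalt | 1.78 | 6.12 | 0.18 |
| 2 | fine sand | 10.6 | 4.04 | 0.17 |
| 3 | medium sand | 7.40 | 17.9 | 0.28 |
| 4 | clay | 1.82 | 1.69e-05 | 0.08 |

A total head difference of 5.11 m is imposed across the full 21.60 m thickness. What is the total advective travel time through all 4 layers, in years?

250

With flow normal to the layers, continuity requires the same specific discharge q through every layer.
Σ(b_i/K_i) = 1.78/6.12 + 10.6/4.04 + 7.40/17.9 + 1.82/1.69e-05 = 1.077e+05 d.
q = Δh / Σ(b_i/K_i) = 5.11 / 1.077e+05 = 4.745e-05 m/day.
In each layer the seepage velocity is v_i = q/n_i, so the layer transit time is t_i = b_i·n_i / q:
  layer 1 (weathered basalt): t_1 = 1.78 × 0.18 / 4.745e-05 = 6753 d
  layer 2 (fine sand): t_2 = 10.6 × 0.17 / 4.745e-05 = 37978 d
  layer 3 (medium sand): t_3 = 7.40 × 0.28 / 4.745e-05 = 43668 d
  layer 4 (clay): t_4 = 1.82 × 0.08 / 4.745e-05 = 3069 d
Total t = Σ t_i = 91468 days = 250.4 years.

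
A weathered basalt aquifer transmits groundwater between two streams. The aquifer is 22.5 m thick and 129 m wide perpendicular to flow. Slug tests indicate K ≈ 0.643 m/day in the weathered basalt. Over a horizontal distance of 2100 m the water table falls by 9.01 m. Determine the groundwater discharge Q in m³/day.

8.01

Cross-sectional area A = 129 × 22.5 = 2902 m².
Hydraulic gradient i = Δh / L = 9.01 / 2100 = 0.004290.
Darcy's law: Q = K · A · i = 0.6430 × 2902 × 0.004290 = 8.007 m³/day.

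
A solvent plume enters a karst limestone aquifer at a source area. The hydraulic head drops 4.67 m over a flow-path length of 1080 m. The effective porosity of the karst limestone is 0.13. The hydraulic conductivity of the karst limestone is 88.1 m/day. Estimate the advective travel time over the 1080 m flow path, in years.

1.01

Hydraulic gradient i = Δh / L = 4.67 / 1080 = 0.004324.
Darcy flux q = K · i = 88.10 × 0.004324 = 0.3810 m/day.
Seepage velocity v = q / n_e = 0.3810 / 0.13 = 2.930 m/day.
Travel time t = L / v = 1080 / 2.930 = 368.6 days = 1.009 years.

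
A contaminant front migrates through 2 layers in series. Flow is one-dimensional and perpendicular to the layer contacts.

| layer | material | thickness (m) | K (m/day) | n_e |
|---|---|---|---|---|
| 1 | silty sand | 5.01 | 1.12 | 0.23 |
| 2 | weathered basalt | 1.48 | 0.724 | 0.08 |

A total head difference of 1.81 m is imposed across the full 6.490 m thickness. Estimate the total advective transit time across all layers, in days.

4.58

With flow normal to the layers, continuity requires the same specific discharge q through every layer.
Σ(b_i/K_i) = 5.01/1.12 + 1.48/0.724 = 6.517 d.
q = Δh / Σ(b_i/K_i) = 1.81 / 6.517 = 0.2777 m/day.
In each layer the seepage velocity is v_i = q/n_i, so the layer transit time is t_i = b_i·n_i / q:
  layer 1 (silty sand): t_1 = 5.01 × 0.23 / 0.2777 = 4.149 d
  layer 2 (weathered basalt): t_2 = 1.48 × 0.08 / 0.2777 = 0.4263 d
Total t = Σ t_i = 4.576 days.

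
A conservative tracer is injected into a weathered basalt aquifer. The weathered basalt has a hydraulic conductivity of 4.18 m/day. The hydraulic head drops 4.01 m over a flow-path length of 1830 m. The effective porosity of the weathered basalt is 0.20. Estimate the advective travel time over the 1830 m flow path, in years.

Hydraulic gradient i = Δh / L = 4.01 / 1830 = 0.002191.
Darcy flux q = K · i = 4.180 × 0.002191 = 0.009159 m/day.
Seepage velocity v = q / n_e = 0.009159 / 0.20 = 0.04580 m/day.
Travel time t = L / v = 1830 / 0.04580 = 39959 days = 109.4 years.

109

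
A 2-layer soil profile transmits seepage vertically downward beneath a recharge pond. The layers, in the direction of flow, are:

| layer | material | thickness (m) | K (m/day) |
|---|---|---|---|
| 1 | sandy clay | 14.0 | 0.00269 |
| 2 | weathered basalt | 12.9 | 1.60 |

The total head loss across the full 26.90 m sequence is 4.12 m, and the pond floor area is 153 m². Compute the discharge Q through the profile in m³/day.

Flow is perpendicular to layering, so the layers act in series and the equivalent K is the thickness-weighted harmonic mean.
Total thickness L = 14.0 + 12.9 = 26.90 m.
Σ(b_i/K_i) = 14.0/0.00269 + 12.9/1.60 = 5213 d.
K_eq = L / Σ(b_i/K_i) = 26.90 / 5213 = 0.005161 m/day.
Q = K_eq · A · (Δh/L) = 0.005161 × 153 × (4.12/26.90) = 0.1209 m³/day.

0.121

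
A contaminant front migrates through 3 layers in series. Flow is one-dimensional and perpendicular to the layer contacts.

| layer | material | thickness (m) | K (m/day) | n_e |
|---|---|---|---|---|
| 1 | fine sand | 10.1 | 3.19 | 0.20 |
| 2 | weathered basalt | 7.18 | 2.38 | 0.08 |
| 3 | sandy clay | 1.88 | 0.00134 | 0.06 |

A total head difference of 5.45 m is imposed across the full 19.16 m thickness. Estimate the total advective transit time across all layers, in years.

With flow normal to the layers, continuity requires the same specific discharge q through every layer.
Σ(b_i/K_i) = 10.1/3.19 + 7.18/2.38 + 1.88/0.00134 = 1409 d.
q = Δh / Σ(b_i/K_i) = 5.45 / 1409 = 0.003868 m/day.
In each layer the seepage velocity is v_i = q/n_i, so the layer transit time is t_i = b_i·n_i / q:
  layer 1 (fine sand): t_1 = 10.1 × 0.20 / 0.003868 = 522.3 d
  layer 2 (weathered basalt): t_2 = 7.18 × 0.08 / 0.003868 = 148.5 d
  layer 3 (sandy clay): t_3 = 1.88 × 0.06 / 0.003868 = 29.17 d
Total t = Σ t_i = 700.0 days = 1.916 years.

1.92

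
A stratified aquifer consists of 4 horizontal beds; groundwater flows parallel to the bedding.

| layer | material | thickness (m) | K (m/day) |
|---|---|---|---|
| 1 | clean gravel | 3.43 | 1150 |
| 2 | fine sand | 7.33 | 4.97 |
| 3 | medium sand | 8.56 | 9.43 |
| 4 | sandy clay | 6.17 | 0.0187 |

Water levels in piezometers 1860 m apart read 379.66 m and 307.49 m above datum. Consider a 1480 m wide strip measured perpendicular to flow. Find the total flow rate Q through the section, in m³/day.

233000

Flow is parallel to layering, so each bed carries its own Darcy discharge and the transmissivities add.
Σ(K_i·b_i) = 1150×3.43 + 4.97×7.33 + 9.43×8.56 + 0.0187×6.17 = 4062 m²/day.
Hydraulic gradient i = (379.66 − 307.49) / 1860 = 72.17 / 1860 = 0.03880.
Q = Σ(K_i·b_i) · W · i = 4062 × 1480 × 0.03880 = 2.332e+05 m³/day.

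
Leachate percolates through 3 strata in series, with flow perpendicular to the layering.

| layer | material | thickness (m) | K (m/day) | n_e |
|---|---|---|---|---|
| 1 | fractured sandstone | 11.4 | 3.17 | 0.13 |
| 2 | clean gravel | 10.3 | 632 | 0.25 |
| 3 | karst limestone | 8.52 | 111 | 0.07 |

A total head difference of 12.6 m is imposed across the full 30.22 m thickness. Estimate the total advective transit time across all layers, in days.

1.36

With flow normal to the layers, continuity requires the same specific discharge q through every layer.
Σ(b_i/K_i) = 11.4/3.17 + 10.3/632 + 8.52/111 = 3.689 d.
q = Δh / Σ(b_i/K_i) = 12.6 / 3.689 = 3.415 m/day.
In each layer the seepage velocity is v_i = q/n_i, so the layer transit time is t_i = b_i·n_i / q:
  layer 1 (fractured sandstone): t_1 = 11.4 × 0.13 / 3.415 = 0.4339 d
  layer 2 (clean gravel): t_2 = 10.3 × 0.25 / 3.415 = 0.7540 d
  layer 3 (karst limestone): t_3 = 8.52 × 0.07 / 3.415 = 0.1746 d
Total t = Σ t_i = 1.363 days.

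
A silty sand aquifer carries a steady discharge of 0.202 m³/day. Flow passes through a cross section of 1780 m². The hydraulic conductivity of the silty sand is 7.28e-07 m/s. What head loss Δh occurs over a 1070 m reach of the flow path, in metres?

Convert K: 7.28e-07 m/s × 86400 = 0.06290 m/day.
From Q = K·A·i, i = Q / (K·A) = 0.202 / (0.06290 × 1780) = 0.001804.
Head loss Δh = i · L = 0.001804 × 1070 = 1.931 m.

1.93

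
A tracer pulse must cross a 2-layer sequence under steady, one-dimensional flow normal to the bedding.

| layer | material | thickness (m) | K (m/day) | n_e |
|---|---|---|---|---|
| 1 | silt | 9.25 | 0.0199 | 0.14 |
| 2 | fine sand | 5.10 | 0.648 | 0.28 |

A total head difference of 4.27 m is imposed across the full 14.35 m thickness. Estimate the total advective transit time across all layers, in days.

301

With flow normal to the layers, continuity requires the same specific discharge q through every layer.
Σ(b_i/K_i) = 9.25/0.0199 + 5.10/0.648 = 472.7 d.
q = Δh / Σ(b_i/K_i) = 4.27 / 472.7 = 0.009033 m/day.
In each layer the seepage velocity is v_i = q/n_i, so the layer transit time is t_i = b_i·n_i / q:
  layer 1 (silt): t_1 = 9.25 × 0.14 / 0.009033 = 143.4 d
  layer 2 (fine sand): t_2 = 5.10 × 0.28 / 0.009033 = 158.1 d
Total t = Σ t_i = 301.4 days.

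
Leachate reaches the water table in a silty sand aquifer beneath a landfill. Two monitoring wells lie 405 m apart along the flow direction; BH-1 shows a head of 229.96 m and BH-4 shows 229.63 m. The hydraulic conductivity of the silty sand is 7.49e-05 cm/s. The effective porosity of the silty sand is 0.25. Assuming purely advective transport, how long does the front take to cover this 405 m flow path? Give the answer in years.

5260

Convert K: 7.49e-05 cm/s × 864 = 0.06471 m/day.
Hydraulic gradient i = (229.96 − 229.63) / 405 = 0.33 / 405 = 0.0008148.
Darcy flux q = K · i = 0.06471 × 0.0008148 = 5.273e-05 m/day.
Seepage velocity v = q / n_e = 5.273e-05 / 0.25 = 0.0002109 m/day.
Travel time t = L / v = 405 / 0.0002109 = 1.920e+06 days = 5257 years.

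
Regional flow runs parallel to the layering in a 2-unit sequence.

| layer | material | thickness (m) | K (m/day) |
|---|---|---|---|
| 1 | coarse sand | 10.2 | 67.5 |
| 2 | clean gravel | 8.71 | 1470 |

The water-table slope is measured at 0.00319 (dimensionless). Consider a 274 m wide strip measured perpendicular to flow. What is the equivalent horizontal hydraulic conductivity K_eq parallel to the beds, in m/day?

713

Flow is parallel to layering, so each bed carries its own Darcy discharge and the transmissivities add.
Σ(K_i·b_i) = 67.5×10.2 + 1470×8.71 = 13492 m²/day.
Total thickness b = 18.91 m, so K_eq = Σ(K_i·b_i)/b = 713.5 m/day.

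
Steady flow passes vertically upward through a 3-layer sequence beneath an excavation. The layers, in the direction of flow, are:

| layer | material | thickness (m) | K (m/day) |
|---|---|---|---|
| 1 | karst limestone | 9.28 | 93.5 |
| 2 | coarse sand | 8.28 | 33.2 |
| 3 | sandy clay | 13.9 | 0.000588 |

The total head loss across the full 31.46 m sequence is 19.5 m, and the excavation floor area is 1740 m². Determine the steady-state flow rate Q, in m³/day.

1.44

Flow is perpendicular to layering, so the layers act in series and the equivalent K is the thickness-weighted harmonic mean.
Total thickness L = 9.28 + 8.28 + 13.9 = 31.46 m.
Σ(b_i/K_i) = 9.28/93.5 + 8.28/33.2 + 13.9/0.000588 = 23640 d.
K_eq = L / Σ(b_i/K_i) = 31.46 / 23640 = 0.001331 m/day.
Q = K_eq · A · (Δh/L) = 0.001331 × 1740 × (19.5/31.46) = 1.435 m³/day.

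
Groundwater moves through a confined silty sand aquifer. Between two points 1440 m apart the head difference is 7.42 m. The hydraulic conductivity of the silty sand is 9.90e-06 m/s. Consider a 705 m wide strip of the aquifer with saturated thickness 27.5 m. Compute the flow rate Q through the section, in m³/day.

85.5

Convert K: 9.90e-06 m/s × 86400 = 0.8554 m/day.
Cross-sectional area A = 705 × 27.5 = 19388 m².
Hydraulic gradient i = Δh / L = 7.42 / 1440 = 0.005153.
Darcy's law: Q = K · A · i = 0.8554 × 19388 × 0.005153 = 85.45 m³/day.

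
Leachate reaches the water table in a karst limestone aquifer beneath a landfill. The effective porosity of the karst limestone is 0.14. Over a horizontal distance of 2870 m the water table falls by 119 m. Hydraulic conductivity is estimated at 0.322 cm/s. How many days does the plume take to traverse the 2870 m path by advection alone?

34.8

Convert K: 0.322 cm/s × 864 = 278.2 m/day.
Hydraulic gradient i = Δh / L = 119 / 2870 = 0.04146.
Darcy flux q = K · i = 278.2 × 0.04146 = 11.54 m/day.
Seepage velocity v = q / n_e = 11.54 / 0.14 = 82.40 m/day.
Travel time t = L / v = 2870 / 82.40 = 34.83 days.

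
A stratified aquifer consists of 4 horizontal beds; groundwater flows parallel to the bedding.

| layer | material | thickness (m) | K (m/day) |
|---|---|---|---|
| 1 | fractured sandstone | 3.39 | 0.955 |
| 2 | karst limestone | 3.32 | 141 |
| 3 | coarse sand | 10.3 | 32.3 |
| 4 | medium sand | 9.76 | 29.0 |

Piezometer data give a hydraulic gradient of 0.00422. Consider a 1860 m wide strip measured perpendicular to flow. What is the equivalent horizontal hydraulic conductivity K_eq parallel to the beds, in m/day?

40.6

Flow is parallel to layering, so each bed carries its own Darcy discharge and the transmissivities add.
Σ(K_i·b_i) = 0.955×3.39 + 141×3.32 + 32.3×10.3 + 29.0×9.76 = 1087 m²/day.
Total thickness b = 26.77 m, so K_eq = Σ(K_i·b_i)/b = 40.61 m/day.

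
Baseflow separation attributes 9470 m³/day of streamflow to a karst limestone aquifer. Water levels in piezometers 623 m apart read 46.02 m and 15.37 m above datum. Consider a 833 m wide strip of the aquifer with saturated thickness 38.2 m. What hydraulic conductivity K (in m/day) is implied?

6.05

Cross-sectional area A = 833 × 38.2 = 31821 m².
Hydraulic gradient i = (46.02 − 15.37) / 623 = 30.65 / 623 = 0.04920.
From Q = K·A·i, K = Q / (A·i) = 9470 / (31821 × 0.04920) = 6.049 m/day.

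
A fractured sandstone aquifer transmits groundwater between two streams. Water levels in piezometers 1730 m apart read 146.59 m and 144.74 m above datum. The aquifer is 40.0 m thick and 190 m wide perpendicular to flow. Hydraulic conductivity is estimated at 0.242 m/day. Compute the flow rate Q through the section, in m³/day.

Cross-sectional area A = 190 × 40.0 = 7600 m².
Hydraulic gradient i = (146.59 − 144.74) / 1730 = 1.85 / 1730 = 0.001069.
Darcy's law: Q = K · A · i = 0.2420 × 7600 × 0.001069 = 1.967 m³/day.

1.97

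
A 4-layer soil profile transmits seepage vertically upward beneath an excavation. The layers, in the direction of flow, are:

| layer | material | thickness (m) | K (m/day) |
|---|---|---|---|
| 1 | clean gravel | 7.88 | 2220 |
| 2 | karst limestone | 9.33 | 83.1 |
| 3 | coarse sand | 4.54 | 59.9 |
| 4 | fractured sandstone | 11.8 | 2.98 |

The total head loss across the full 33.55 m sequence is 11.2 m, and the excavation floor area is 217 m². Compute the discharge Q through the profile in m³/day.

Flow is perpendicular to layering, so the layers act in series and the equivalent K is the thickness-weighted harmonic mean.
Total thickness L = 7.88 + 9.33 + 4.54 + 11.8 = 33.55 m.
Σ(b_i/K_i) = 7.88/2220 + 9.33/83.1 + 4.54/59.9 + 11.8/2.98 = 4.151 d.
K_eq = L / Σ(b_i/K_i) = 33.55 / 4.151 = 8.082 m/day.
Q = K_eq · A · (Δh/L) = 8.082 × 217 × (11.2/33.55) = 585.4 m³/day.

585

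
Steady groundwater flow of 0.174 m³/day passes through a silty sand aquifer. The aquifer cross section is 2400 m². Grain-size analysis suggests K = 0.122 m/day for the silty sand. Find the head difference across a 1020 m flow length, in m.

0.606

From Q = K·A·i, i = Q / (K·A) = 0.174 / (0.1220 × 2400) = 0.0005943.
Head loss Δh = i · L = 0.0005943 × 1020 = 0.6061 m.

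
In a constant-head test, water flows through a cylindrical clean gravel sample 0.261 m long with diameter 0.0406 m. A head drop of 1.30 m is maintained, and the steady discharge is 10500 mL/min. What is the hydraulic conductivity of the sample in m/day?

2340

Cross-sectional area A = π·(d/2)² = π × (0.0406/2)² = 0.001295 m².
Convert discharge: 10500 mL/min = 0.0001750 m³/s.
Darcy's law rearranged: K = Q·L / (A·Δh) = 0.0001750 × 0.261 / (0.001295 × 1.30) = 0.02714 m/s = 2345 m/day.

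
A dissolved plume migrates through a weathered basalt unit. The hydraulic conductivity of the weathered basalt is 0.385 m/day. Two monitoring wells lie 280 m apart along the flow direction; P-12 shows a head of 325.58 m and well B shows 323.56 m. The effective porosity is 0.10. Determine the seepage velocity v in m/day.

Hydraulic gradient i = (325.58 − 323.56) / 280 = 2.02 / 280 = 0.007214.
Darcy flux q = K · i = 0.3850 × 0.007214 = 0.002778 m/day.
Seepage velocity v = q / n_e = 0.002778 / 0.10 = 0.02778 m/day.

0.0278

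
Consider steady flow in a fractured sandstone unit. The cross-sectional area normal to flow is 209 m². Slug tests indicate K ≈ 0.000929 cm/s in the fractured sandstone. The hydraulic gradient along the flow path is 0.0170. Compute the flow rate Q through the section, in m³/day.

Convert K: 0.000929 cm/s × 864 = 0.8027 m/day.
Hydraulic gradient i = 0.0170.
Darcy's law: Q = K · A · i = 0.8027 × 209.0 × 0.01700 = 2.852 m³/day.

2.85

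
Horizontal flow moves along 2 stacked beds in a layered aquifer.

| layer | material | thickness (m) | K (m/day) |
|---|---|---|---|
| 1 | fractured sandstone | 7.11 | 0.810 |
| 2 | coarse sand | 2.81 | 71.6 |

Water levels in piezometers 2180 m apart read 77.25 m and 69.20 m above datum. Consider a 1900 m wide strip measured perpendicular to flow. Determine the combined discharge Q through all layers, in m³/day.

Flow is parallel to layering, so each bed carries its own Darcy discharge and the transmissivities add.
Σ(K_i·b_i) = 0.810×7.11 + 71.6×2.81 = 207.0 m²/day.
Hydraulic gradient i = (77.25 − 69.20) / 2180 = 8.05 / 2180 = 0.003693.
Q = Σ(K_i·b_i) · W · i = 207.0 × 1900 × 0.003693 = 1452 m³/day.

1450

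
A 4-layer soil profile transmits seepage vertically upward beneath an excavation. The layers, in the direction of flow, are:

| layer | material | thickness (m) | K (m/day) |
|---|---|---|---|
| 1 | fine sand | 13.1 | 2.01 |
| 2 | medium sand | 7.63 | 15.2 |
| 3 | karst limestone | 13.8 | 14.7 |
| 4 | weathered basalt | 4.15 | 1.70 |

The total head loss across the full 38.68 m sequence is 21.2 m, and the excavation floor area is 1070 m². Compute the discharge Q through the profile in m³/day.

Flow is perpendicular to layering, so the layers act in series and the equivalent K is the thickness-weighted harmonic mean.
Total thickness L = 13.1 + 7.63 + 13.8 + 4.15 = 38.68 m.
Σ(b_i/K_i) = 13.1/2.01 + 7.63/15.2 + 13.8/14.7 + 4.15/1.70 = 10.40 d.
K_eq = L / Σ(b_i/K_i) = 38.68 / 10.40 = 3.719 m/day.
Q = K_eq · A · (Δh/L) = 3.719 × 1070 × (21.2/38.68) = 2181 m³/day.

2180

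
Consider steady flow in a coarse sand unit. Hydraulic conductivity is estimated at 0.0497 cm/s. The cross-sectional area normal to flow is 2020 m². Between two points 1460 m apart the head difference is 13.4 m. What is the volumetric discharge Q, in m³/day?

796

Convert K: 0.0497 cm/s × 864 = 42.94 m/day.
Hydraulic gradient i = Δh / L = 13.4 / 1460 = 0.009178.
Darcy's law: Q = K · A · i = 42.94 × 2020 × 0.009178 = 796.1 m³/day.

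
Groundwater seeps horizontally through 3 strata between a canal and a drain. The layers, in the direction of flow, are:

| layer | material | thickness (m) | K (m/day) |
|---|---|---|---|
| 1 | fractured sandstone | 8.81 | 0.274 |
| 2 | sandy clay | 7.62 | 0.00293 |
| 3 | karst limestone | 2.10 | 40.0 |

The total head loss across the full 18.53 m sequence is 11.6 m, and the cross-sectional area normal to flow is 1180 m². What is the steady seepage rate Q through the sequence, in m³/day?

5.20

Flow is perpendicular to layering, so the layers act in series and the equivalent K is the thickness-weighted harmonic mean.
Total thickness L = 8.81 + 7.62 + 2.10 = 18.53 m.
Σ(b_i/K_i) = 8.81/0.274 + 7.62/0.00293 + 2.10/40.0 = 2633 d.
K_eq = L / Σ(b_i/K_i) = 18.53 / 2633 = 0.007038 m/day.
Q = K_eq · A · (Δh/L) = 0.007038 × 1180 × (11.6/18.53) = 5.199 m³/day.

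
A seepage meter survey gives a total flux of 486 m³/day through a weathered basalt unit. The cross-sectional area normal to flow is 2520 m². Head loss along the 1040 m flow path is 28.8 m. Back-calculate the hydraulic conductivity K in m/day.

6.96

Hydraulic gradient i = Δh / L = 28.8 / 1040 = 0.02769.
From Q = K·A·i, K = Q / (A·i) = 486 / (2520 × 0.02769) = 6.964 m/day.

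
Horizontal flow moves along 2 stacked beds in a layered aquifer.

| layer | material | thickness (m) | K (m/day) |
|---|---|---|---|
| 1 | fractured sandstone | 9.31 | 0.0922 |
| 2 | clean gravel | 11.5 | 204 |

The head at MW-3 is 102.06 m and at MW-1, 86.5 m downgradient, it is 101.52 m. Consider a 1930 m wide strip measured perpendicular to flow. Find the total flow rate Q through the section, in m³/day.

Flow is parallel to layering, so each bed carries its own Darcy discharge and the transmissivities add.
Σ(K_i·b_i) = 0.0922×9.31 + 204×11.5 = 2347 m²/day.
Hydraulic gradient i = (102.06 − 101.52) / 86.5 = 0.54 / 86.5 = 0.006243.
Q = Σ(K_i·b_i) · W · i = 2347 × 1930 × 0.006243 = 28276 m³/day.

28300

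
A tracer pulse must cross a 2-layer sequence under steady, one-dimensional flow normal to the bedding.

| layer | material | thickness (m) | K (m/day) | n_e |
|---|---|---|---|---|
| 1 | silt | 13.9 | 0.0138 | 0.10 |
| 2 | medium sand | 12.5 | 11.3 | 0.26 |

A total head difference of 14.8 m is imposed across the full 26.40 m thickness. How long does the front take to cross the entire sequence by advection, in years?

With flow normal to the layers, continuity requires the same specific discharge q through every layer.
Σ(b_i/K_i) = 13.9/0.0138 + 12.5/11.3 = 1008 d.
q = Δh / Σ(b_i/K_i) = 14.8 / 1008 = 0.01468 m/day.
In each layer the seepage velocity is v_i = q/n_i, so the layer transit time is t_i = b_i·n_i / q:
  layer 1 (silt): t_1 = 13.9 × 0.10 / 0.01468 = 94.70 d
  layer 2 (medium sand): t_2 = 12.5 × 0.26 / 0.01468 = 221.4 d
Total t = Σ t_i = 316.1 days = 0.8655 years.

0.866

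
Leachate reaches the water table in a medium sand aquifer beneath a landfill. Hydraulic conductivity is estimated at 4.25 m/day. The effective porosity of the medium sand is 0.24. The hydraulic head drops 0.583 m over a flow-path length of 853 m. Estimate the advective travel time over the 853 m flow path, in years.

Hydraulic gradient i = Δh / L = 0.583 / 853 = 0.0006835.
Darcy flux q = K · i = 4.250 × 0.0006835 = 0.002905 m/day.
Seepage velocity v = q / n_e = 0.002905 / 0.24 = 0.01210 m/day.
Travel time t = L / v = 853 / 0.01210 = 70478 days = 193.0 years.

193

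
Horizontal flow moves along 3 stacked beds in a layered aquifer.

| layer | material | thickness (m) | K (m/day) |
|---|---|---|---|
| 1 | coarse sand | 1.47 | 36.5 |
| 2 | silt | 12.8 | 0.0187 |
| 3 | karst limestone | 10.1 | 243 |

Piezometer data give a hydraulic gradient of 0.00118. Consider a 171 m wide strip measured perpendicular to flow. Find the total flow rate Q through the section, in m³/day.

506

Flow is parallel to layering, so each bed carries its own Darcy discharge and the transmissivities add.
Σ(K_i·b_i) = 36.5×1.47 + 0.0187×12.8 + 243×10.1 = 2508 m²/day.
Hydraulic gradient i = 0.00118.
Q = Σ(K_i·b_i) · W · i = 2508 × 171 × 0.001180 = 506.1 m³/day.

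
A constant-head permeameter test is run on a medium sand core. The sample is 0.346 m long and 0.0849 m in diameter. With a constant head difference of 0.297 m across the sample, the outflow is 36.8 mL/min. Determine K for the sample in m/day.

10.9

Cross-sectional area A = π·(d/2)² = π × (0.0849/2)² = 0.005661 m².
Convert discharge: 36.8 mL/min = 6.133e-07 m³/s.
Darcy's law rearranged: K = Q·L / (A·Δh) = 6.133e-07 × 0.346 / (0.005661 × 0.297) = 0.0001262 m/s = 10.90 m/day.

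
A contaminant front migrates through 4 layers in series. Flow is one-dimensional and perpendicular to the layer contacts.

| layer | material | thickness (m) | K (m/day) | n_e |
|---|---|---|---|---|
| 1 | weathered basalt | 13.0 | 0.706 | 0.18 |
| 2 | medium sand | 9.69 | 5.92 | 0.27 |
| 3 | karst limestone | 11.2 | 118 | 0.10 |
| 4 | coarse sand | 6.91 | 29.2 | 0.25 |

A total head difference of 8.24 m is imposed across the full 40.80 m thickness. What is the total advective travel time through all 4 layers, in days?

With flow normal to the layers, continuity requires the same specific discharge q through every layer.
Σ(b_i/K_i) = 13.0/0.706 + 9.69/5.92 + 11.2/118 + 6.91/29.2 = 20.38 d.
q = Δh / Σ(b_i/K_i) = 8.24 / 20.38 = 0.4043 m/day.
In each layer the seepage velocity is v_i = q/n_i, so the layer transit time is t_i = b_i·n_i / q:
  layer 1 (weathered basalt): t_1 = 13.0 × 0.18 / 0.4043 = 5.788 d
  layer 2 (medium sand): t_2 = 9.69 × 0.27 / 0.4043 = 6.472 d
  layer 3 (karst limestone): t_3 = 11.2 × 0.10 / 0.4043 = 2.770 d
  layer 4 (coarse sand): t_4 = 6.91 × 0.25 / 0.4043 = 4.273 d
Total t = Σ t_i = 19.30 days.

19.3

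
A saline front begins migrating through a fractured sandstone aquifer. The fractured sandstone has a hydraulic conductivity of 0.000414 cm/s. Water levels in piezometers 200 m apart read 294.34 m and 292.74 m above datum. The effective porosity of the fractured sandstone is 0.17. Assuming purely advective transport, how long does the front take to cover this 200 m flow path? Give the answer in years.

32.5

Convert K: 0.000414 cm/s × 864 = 0.3577 m/day.
Hydraulic gradient i = (294.34 − 292.74) / 200 = 1.6 / 200 = 0.008000.
Darcy flux q = K · i = 0.3577 × 0.008000 = 0.002862 m/day.
Seepage velocity v = q / n_e = 0.002862 / 0.17 = 0.01683 m/day.
Travel time t = L / v = 200 / 0.01683 = 11882 days = 32.53 years.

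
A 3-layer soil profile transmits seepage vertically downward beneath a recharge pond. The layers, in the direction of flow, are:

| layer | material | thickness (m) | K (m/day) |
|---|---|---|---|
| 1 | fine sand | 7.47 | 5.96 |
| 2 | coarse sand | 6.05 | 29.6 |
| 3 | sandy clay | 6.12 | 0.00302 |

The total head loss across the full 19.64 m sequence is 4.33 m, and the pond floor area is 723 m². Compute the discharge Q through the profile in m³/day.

1.54

Flow is perpendicular to layering, so the layers act in series and the equivalent K is the thickness-weighted harmonic mean.
Total thickness L = 7.47 + 6.05 + 6.12 = 19.64 m.
Σ(b_i/K_i) = 7.47/5.96 + 6.05/29.6 + 6.12/0.00302 = 2028 d.
K_eq = L / Σ(b_i/K_i) = 19.64 / 2028 = 0.009685 m/day.
Q = K_eq · A · (Δh/L) = 0.009685 × 723 × (4.33/19.64) = 1.544 m³/day.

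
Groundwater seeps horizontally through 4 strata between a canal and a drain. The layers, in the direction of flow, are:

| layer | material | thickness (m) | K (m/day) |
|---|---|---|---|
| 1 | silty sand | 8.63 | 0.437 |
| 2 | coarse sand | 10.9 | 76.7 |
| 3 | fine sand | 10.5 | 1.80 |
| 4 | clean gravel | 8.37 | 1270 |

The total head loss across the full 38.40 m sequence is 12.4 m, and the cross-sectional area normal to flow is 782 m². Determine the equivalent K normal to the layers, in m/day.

Flow is perpendicular to layering, so the layers act in series and the equivalent K is the thickness-weighted harmonic mean.
Total thickness L = 8.63 + 10.9 + 10.5 + 8.37 = 38.40 m.
Σ(b_i/K_i) = 8.63/0.437 + 10.9/76.7 + 10.5/1.80 + 8.37/1270 = 25.73 d.
K_eq = L / Σ(b_i/K_i) = 38.40 / 25.73 = 1.492 m/day.

1.49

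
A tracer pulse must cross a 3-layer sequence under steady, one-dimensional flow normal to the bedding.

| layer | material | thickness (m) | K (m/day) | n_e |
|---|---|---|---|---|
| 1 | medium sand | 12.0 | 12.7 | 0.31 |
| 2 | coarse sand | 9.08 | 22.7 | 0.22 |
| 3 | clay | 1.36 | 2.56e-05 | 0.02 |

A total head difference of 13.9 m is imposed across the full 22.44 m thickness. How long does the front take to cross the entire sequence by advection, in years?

With flow normal to the layers, continuity requires the same specific discharge q through every layer.
Σ(b_i/K_i) = 12.0/12.7 + 9.08/22.7 + 1.36/2.56e-05 = 53126 d.
q = Δh / Σ(b_i/K_i) = 13.9 / 53126 = 0.0002616 m/day.
In each layer the seepage velocity is v_i = q/n_i, so the layer transit time is t_i = b_i·n_i / q:
  layer 1 (medium sand): t_1 = 12.0 × 0.31 / 0.0002616 = 14218 d
  layer 2 (coarse sand): t_2 = 9.08 × 0.22 / 0.0002616 = 7635 d
  layer 3 (clay): t_3 = 1.36 × 0.02 / 0.0002616 = 104.0 d
Total t = Σ t_i = 21957 days = 60.11 years.

60.1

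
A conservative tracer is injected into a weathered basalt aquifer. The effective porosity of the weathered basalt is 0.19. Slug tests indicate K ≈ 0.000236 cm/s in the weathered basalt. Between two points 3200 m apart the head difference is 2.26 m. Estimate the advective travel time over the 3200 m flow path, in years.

11600

Convert K: 0.000236 cm/s × 864 = 0.2039 m/day.
Hydraulic gradient i = Δh / L = 2.26 / 3200 = 0.0007062.
Darcy flux q = K · i = 0.2039 × 0.0007062 = 0.0001440 m/day.
Seepage velocity v = q / n_e = 0.0001440 / 0.19 = 0.0007579 m/day.
Travel time t = L / v = 3200 / 0.0007579 = 4.222e+06 days = 11559 years.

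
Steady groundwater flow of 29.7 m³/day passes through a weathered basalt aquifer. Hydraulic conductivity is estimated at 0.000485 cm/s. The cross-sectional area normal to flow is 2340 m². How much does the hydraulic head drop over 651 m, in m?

Convert K: 0.000485 cm/s × 864 = 0.4190 m/day.
From Q = K·A·i, i = Q / (K·A) = 29.7 / (0.4190 × 2340) = 0.03029.
Head loss Δh = i · L = 0.03029 × 651 = 19.72 m.

19.7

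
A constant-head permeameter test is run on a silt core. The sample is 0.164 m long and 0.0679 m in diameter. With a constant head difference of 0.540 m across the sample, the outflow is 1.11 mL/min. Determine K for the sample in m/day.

Cross-sectional area A = π·(d/2)² = π × (0.0679/2)² = 0.003621 m².
Convert discharge: 1.11 mL/min = 1.850e-08 m³/s.
Darcy's law rearranged: K = Q·L / (A·Δh) = 1.850e-08 × 0.164 / (0.003621 × 0.540) = 1.552e-06 m/s = 0.1341 m/day.

0.134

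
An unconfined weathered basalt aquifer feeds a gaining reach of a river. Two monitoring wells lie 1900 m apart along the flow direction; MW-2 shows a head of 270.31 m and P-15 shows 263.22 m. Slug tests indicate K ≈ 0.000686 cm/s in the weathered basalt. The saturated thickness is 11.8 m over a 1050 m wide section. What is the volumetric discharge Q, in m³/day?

Convert K: 0.000686 cm/s × 864 = 0.5927 m/day.
Cross-sectional area A = 1050 × 11.8 = 12390 m².
Hydraulic gradient i = (270.31 − 263.22) / 1900 = 7.09 / 1900 = 0.003732.
Darcy's law: Q = K · A · i = 0.5927 × 12390 × 0.003732 = 27.40 m³/day.

27.4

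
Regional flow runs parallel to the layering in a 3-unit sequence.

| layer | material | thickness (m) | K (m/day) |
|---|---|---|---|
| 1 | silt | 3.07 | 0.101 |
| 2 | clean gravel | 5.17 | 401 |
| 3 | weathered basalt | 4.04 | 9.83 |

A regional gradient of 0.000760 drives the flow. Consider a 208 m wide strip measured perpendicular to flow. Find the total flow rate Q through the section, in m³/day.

334

Flow is parallel to layering, so each bed carries its own Darcy discharge and the transmissivities add.
Σ(K_i·b_i) = 0.101×3.07 + 401×5.17 + 9.83×4.04 = 2113 m²/day.
Hydraulic gradient i = 0.000760.
Q = Σ(K_i·b_i) · W · i = 2113 × 208 × 0.0007600 = 334.1 m³/day.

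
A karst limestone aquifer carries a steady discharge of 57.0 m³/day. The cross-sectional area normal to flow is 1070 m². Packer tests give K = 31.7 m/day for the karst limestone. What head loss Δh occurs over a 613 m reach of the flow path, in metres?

1.03

From Q = K·A·i, i = Q / (K·A) = 57.0 / (31.70 × 1070) = 0.001680.
Head loss Δh = i · L = 0.001680 × 613 = 1.030 m.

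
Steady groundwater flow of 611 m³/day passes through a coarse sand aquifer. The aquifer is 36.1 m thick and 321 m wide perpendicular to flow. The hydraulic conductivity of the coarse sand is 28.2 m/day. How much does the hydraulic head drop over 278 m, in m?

0.520

Cross-sectional area A = 321 × 36.1 = 11588 m².
From Q = K·A·i, i = Q / (K·A) = 611 / (28.20 × 11588) = 0.001870.
Head loss Δh = i · L = 0.001870 × 278 = 0.5198 m.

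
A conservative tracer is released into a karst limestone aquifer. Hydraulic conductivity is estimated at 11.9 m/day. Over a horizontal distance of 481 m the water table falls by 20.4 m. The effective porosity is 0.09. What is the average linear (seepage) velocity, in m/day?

5.61

Hydraulic gradient i = Δh / L = 20.4 / 481 = 0.04241.
Darcy flux q = K · i = 11.90 × 0.04241 = 0.5047 m/day.
Seepage velocity v = q / n_e = 0.5047 / 0.09 = 5.608 m/day.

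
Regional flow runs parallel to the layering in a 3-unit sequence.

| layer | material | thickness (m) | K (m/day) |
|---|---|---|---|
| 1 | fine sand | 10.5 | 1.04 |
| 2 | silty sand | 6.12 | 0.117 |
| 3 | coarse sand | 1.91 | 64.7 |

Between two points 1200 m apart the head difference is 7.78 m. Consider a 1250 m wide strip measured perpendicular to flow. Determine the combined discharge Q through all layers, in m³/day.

1100

Flow is parallel to layering, so each bed carries its own Darcy discharge and the transmissivities add.
Σ(K_i·b_i) = 1.04×10.5 + 0.117×6.12 + 64.7×1.91 = 135.2 m²/day.
Hydraulic gradient i = Δh / L = 7.78 / 1200 = 0.006483.
Q = Σ(K_i·b_i) · W · i = 135.2 × 1250 × 0.006483 = 1096 m³/day.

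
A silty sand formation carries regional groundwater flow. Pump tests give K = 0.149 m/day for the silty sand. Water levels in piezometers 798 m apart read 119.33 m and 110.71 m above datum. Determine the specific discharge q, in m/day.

Hydraulic gradient i = (119.33 − 110.71) / 798 = 8.62 / 798 = 0.01080.
Specific discharge q = K · i = 0.1490 × 0.01080 = 0.001609 m/day.

0.00161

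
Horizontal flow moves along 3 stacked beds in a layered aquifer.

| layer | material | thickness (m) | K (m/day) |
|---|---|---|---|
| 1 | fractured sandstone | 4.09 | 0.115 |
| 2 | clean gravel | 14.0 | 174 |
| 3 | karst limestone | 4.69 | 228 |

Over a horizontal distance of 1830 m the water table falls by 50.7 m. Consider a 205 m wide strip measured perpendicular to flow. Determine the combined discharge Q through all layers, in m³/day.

19900

Flow is parallel to layering, so each bed carries its own Darcy discharge and the transmissivities add.
Σ(K_i·b_i) = 0.115×4.09 + 174×14.0 + 228×4.69 = 3506 m²/day.
Hydraulic gradient i = Δh / L = 50.7 / 1830 = 0.02770.
Q = Σ(K_i·b_i) · W · i = 3506 × 205 × 0.02770 = 19911 m³/day.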